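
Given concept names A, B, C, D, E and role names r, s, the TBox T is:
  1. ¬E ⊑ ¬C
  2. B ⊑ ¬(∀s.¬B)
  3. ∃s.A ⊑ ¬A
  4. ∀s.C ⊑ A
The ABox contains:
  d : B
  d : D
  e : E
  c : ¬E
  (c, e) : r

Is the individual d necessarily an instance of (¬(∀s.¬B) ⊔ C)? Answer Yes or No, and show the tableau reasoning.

1. d : (¬(∀s.¬B) ⊔ C)?  L(d) = {B, D} ∪ {(∀s.¬B ⊓ ¬C)}
   clash {A, ¬A} at d — d ∈ (¬(∀s.¬B) ⊔ C)
2. Hence d : (¬(∀s.¬B) ⊔ C): entailed.

Yes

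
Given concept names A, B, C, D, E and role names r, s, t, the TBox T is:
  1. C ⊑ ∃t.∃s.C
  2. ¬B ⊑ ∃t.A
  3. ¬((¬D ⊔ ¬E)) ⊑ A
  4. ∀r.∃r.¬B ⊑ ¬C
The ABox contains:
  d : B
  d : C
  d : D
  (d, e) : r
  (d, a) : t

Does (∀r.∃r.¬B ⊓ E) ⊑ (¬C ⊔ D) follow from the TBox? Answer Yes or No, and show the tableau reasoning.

Yes

1. (∀r.∃r.¬B ⊓ E) ⊑ (¬C ⊔ D)  ⇔  ((∀r.∃r.¬B ⊓ E) ⊓ (C ⊓ ¬D)) unsat w.r.t. T
   all branches close; clash {C, ¬C} at x₀
2. Hence (∀r.∃r.¬B ⊓ E) ⊑ (¬C ⊔ D): entailed.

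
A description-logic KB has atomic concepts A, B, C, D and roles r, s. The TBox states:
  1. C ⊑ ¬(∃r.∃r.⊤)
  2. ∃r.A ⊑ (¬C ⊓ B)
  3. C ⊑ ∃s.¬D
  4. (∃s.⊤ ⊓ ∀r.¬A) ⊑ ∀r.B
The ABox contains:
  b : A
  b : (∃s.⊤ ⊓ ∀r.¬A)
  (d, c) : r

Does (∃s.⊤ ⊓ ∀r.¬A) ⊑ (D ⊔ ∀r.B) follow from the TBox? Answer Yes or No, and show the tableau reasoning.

Yes

1. (∃s.⊤ ⊓ ∀r.¬A) ⊑ (D ⊔ ∀r.B)  ⇔  ((∃s.⊤ ⊓ ∀r.¬A) ⊓ (¬D ⊓ ∃r.¬B)) unsat w.r.t. T
   all branches close; clash {B, ¬B} at an ∃-successor
2. Hence (∃s.⊤ ⊓ ∀r.¬A) ⊑ (D ⊔ ∀r.B): entailed.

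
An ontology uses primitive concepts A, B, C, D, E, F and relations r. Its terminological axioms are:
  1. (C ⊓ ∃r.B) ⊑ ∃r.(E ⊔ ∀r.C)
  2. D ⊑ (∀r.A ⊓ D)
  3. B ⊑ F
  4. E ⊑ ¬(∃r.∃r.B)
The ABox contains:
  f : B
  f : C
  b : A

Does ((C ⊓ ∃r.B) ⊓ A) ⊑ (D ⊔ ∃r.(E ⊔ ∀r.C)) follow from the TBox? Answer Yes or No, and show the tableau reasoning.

Yes

1. ((C ⊓ ∃r.B) ⊓ A) ⊑ (D ⊔ ∃r.(E ⊔ ∀r.C))  ⇔  (((C ⊓ ∃r.B) ⊓ A) ⊓ (¬D ⊓ ∀r.(¬E ⊓ ∃r.¬C))) unsat w.r.t. T
   all branches close; clash {C, ¬C} at an ∃-successor
2. Hence ((C ⊓ ∃r.B) ⊓ A) ⊑ (D ⊔ ∃r.(E ⊔ ∀r.C)): entailed.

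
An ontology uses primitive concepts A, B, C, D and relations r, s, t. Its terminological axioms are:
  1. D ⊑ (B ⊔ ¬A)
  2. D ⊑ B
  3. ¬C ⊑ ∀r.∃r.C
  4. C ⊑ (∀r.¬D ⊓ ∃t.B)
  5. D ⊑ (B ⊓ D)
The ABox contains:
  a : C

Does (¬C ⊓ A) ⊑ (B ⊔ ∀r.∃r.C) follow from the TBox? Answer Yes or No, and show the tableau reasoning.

Yes

1. (¬C ⊓ A) ⊑ (B ⊔ ∀r.∃r.C)  ⇔  ((¬C ⊓ A) ⊓ (¬B ⊓ ∃r.∀r.¬C)) unsat w.r.t. T
   all branches close; clash {B, ¬B} at x₀
2. Hence (¬C ⊓ A) ⊑ (B ⊔ ∀r.∃r.C): entailed.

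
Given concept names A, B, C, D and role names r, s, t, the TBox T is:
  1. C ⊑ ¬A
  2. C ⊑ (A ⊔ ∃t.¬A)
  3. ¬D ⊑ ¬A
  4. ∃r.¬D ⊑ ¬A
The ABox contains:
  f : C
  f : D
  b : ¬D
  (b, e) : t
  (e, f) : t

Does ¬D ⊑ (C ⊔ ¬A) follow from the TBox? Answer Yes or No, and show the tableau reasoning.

Yes

1. ¬D ⊑ (C ⊔ ¬A)  ⇔  (¬D ⊓ (¬C ⊓ A)) unsat w.r.t. T
   all branches close; clash {A, ¬A} at x₀
2. Hence ¬D ⊑ (C ⊔ ¬A): entailed.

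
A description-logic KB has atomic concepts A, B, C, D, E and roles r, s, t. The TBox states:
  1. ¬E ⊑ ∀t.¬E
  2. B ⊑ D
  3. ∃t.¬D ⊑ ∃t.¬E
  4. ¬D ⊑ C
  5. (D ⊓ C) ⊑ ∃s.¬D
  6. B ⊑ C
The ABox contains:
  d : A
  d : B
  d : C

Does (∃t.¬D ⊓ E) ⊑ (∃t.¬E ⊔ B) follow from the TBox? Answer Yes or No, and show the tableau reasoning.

1. (∃t.¬D ⊓ E) ⊑ (∃t.¬E ⊔ B)  ⇔  ((∃t.¬D ⊓ E) ⊓ (∀t.E ⊓ ¬B)) unsat w.r.t. T
   all branches close; clash {E, ¬E} at an ∃-successor
2. Hence (∃t.¬D ⊓ E) ⊑ (∃t.¬E ⊔ B): entailed.

Yes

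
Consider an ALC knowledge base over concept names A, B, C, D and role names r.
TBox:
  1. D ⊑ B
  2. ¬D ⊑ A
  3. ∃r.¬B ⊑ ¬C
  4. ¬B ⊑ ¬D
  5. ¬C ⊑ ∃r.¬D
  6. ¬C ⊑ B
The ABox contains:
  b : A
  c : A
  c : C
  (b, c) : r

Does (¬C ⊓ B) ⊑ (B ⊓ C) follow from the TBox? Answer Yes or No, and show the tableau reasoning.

1. (¬C ⊓ B) ⊑ (B ⊓ C)  ⇔  ((¬C ⊓ B) ⊓ (¬B ⊔ ¬C)) unsat w.r.t. T
   apply at x₀: ¬C⊑∃r.¬D
   open: L(x₀) ⊇ {B, D, ¬C, ∃r.¬D} (+ ∃-successors)
2. Hence (¬C ⊓ B) ⊑ (B ⊓ C): not entailed.

No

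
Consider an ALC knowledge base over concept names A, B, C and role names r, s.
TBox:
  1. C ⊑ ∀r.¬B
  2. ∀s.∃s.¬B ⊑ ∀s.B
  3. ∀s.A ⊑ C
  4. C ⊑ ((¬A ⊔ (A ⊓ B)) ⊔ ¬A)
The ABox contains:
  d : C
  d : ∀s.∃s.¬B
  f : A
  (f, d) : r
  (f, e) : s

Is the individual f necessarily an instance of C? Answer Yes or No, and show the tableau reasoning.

No

1. f : C?  L(f) = {A} ∪ {¬C}
   open: L(f) ⊇ {A, ¬C, ∃s.¬A, ∃s.∀s.B} (+ ∃-successors) — f ∉ C possible
2. Hence f : C: not entailed.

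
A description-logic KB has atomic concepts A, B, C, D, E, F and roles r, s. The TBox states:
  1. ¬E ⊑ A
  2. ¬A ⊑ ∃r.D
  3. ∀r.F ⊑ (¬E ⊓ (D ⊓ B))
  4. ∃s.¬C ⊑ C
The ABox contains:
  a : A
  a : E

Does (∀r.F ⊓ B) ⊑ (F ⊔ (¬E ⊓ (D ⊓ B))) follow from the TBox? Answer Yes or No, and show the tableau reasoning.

1. (∀r.F ⊓ B) ⊑ (F ⊔ (¬E ⊓ (D ⊓ B)))  ⇔  ((∀r.F ⊓ B) ⊓ (¬F ⊓ (E ⊔ (¬D ⊔ ¬B)))) unsat w.r.t. T
   all branches close; clash {B, ¬B} at x₀
2. Hence (∀r.F ⊓ B) ⊑ (F ⊔ (¬E ⊓ (D ⊓ B))): entailed.

Yes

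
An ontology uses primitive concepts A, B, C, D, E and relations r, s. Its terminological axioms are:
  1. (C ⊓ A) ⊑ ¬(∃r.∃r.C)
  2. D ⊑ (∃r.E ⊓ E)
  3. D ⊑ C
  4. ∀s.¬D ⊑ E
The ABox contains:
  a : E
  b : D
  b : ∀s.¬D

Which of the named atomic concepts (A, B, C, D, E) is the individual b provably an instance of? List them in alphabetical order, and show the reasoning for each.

{C, D, E}

1. b : A?  L(b) = {D, ∀s.¬D} ∪ {¬A}
   apply at b: D⊑(∃r.E ⊓ E); D⊑C; ∀s.¬D⊑E
   open: L(b) ⊇ {C, D, E, ¬A, ∀s.¬D, …} (+ ∃-successors) — b ∉ A possible
2. b : B?  L(b) = {D, ∀s.¬D} ∪ {¬B}
   apply at b: D⊑(∃r.E ⊓ E); D⊑C; ∀s.¬D⊑E
   open: L(b) ⊇ {C, D, E, ¬A, ¬B, …} (+ ∃-successors) — b ∉ B possible
3. b : C?  L(b) = {D, ∀s.¬D} ∪ {¬C}
   clash {C, ¬C} at b — b ∈ C
4. b : D?  L(b) = {D, ∀s.¬D} ∪ {¬D}
   clash {D, ¬D} at b — b ∈ D
5. b : E?  L(b) = {D, ∀s.¬D} ∪ {¬E}
   clash {E, ¬E} at b — b ∈ E
6. Entailed for b: {C, D, E}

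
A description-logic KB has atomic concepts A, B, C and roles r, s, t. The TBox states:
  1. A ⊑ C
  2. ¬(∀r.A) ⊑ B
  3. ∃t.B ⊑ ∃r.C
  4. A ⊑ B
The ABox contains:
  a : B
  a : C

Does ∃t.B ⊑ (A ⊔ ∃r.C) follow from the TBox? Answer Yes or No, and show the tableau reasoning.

Yes

1. ∃t.B ⊑ (A ⊔ ∃r.C)  ⇔  (∃t.B ⊓ (¬A ⊓ ∀r.¬C)) unsat w.r.t. T
   all branches close; clash {C, ¬C} at an ∃-successor
2. Hence ∃t.B ⊑ (A ⊔ ∃r.C): entailed.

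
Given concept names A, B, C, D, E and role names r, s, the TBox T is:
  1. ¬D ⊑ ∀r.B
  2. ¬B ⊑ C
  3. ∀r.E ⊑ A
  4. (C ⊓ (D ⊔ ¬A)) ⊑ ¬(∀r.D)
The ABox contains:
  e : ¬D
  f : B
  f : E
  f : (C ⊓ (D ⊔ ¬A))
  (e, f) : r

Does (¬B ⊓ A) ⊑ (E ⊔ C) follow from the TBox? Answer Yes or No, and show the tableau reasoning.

Yes

1. (¬B ⊓ A) ⊑ (E ⊔ C)  ⇔  ((¬B ⊓ A) ⊓ (¬E ⊓ ¬C)) unsat w.r.t. T
   all branches close; clash {C, ¬C} at x₀
2. Hence (¬B ⊓ A) ⊑ (E ⊔ C): entailed.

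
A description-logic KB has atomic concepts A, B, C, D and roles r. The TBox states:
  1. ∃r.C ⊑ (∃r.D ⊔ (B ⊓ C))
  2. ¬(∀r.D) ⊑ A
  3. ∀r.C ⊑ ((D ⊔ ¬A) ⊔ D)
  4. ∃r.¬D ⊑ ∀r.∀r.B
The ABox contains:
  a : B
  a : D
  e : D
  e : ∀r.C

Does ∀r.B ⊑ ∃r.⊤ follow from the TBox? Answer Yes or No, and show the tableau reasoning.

No

1. ∀r.B ⊑ ∃r.⊤  ⇔  (∀r.B ⊓ ∀r.⊥) unsat w.r.t. T
   open: L(x₀) ⊇ {D, ∀r.B, ∀r.D, ∀r.¬C, ∀r.⊥}
2. Hence ∀r.B ⊑ ∃r.⊤: not entailed.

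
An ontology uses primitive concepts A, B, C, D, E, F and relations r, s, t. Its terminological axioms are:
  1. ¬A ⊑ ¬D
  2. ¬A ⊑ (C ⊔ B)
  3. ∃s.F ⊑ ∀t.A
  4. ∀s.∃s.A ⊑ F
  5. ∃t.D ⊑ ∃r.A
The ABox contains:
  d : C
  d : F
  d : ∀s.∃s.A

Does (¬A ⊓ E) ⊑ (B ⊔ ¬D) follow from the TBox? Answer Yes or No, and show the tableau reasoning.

Yes

1. (¬A ⊓ E) ⊑ (B ⊔ ¬D)  ⇔  ((¬A ⊓ E) ⊓ (¬B ⊓ D)) unsat w.r.t. T
   all branches close; clash {B, ¬B} at x₀
2. Hence (¬A ⊓ E) ⊑ (B ⊔ ¬D): entailed.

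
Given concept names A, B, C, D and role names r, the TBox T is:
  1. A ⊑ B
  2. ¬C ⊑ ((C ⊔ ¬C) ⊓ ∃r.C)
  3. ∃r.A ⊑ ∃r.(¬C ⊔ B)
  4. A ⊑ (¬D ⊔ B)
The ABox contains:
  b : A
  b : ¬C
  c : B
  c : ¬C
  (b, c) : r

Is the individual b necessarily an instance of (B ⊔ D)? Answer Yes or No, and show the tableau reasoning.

Yes

1. b : (B ⊔ D)?  L(b) = {A, ¬C} ∪ {(¬B ⊓ ¬D)}
   clash {B, ¬B} at b — b ∈ (B ⊔ D)
2. Hence b : (B ⊔ D): entailed.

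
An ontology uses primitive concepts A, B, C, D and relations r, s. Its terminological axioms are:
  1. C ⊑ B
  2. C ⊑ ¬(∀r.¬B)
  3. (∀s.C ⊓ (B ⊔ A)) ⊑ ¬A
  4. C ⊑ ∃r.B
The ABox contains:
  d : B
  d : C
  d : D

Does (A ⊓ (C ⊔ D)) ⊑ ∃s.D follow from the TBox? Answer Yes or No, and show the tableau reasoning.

1. (A ⊓ (C ⊔ D)) ⊑ ∃s.D  ⇔  ((A ⊓ (C ⊔ D)) ⊓ ∀s.¬D) unsat w.r.t. T
   open: L(x₀) ⊇ {A, B, C, ∀s.¬D, ∃r.B, …} (+ ∃-successors)
2. Hence (A ⊓ (C ⊔ D)) ⊑ ∃s.D: not entailed.

No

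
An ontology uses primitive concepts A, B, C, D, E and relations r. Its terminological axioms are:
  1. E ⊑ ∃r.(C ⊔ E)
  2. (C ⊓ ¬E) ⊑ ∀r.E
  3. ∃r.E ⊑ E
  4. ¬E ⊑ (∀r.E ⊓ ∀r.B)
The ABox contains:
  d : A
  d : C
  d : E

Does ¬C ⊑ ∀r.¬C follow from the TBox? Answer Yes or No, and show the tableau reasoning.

No

1. ¬C ⊑ ∀r.¬C  ⇔  (¬C ⊓ ∃r.C) unsat w.r.t. T
   open: L(x₀) ⊇ {E, ¬C, ∃r.(C ⊔ E), ∃r.C} (+ ∃-successors)
2. Hence ¬C ⊑ ∀r.¬C: not entailed.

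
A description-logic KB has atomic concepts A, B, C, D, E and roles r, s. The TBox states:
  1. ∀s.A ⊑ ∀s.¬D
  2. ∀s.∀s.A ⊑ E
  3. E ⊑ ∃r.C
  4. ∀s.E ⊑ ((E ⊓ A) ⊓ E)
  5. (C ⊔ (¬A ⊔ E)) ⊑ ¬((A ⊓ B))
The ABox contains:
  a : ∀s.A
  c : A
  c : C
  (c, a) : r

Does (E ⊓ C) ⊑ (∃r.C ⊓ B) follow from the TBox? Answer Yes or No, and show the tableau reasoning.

1. (E ⊓ C) ⊑ (∃r.C ⊓ B)  ⇔  ((E ⊓ C) ⊓ (∀r.¬C ⊔ ¬B)) unsat w.r.t. T
   apply at x₀: E⊑∃r.C
   open: L(x₀) ⊇ {C, E, ¬B, ∃r.C, ∃s.¬A, …} (+ ∃-successors)
2. Hence (E ⊓ C) ⊑ (∃r.C ⊓ B): not entailed.

No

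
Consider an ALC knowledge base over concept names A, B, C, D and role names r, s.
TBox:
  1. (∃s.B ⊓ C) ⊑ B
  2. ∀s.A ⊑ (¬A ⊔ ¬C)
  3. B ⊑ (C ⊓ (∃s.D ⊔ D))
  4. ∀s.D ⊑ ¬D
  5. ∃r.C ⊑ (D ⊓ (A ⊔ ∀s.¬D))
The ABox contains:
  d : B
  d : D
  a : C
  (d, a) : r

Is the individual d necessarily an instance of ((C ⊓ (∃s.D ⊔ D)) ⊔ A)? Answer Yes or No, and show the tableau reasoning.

1. d : ((C ⊓ (∃s.D ⊔ D)) ⊔ A)?  L(d) = {B, D} ∪ {((¬C ⊔ (∀s.¬D ⊓ ¬D)) ⊓ ¬A)}
   clash {D, ¬D} at d — d ∈ ((C ⊓ (∃s.D ⊔ D)) ⊔ A)
2. Hence d : ((C ⊓ (∃s.D ⊔ D)) ⊔ A): entailed.

Yes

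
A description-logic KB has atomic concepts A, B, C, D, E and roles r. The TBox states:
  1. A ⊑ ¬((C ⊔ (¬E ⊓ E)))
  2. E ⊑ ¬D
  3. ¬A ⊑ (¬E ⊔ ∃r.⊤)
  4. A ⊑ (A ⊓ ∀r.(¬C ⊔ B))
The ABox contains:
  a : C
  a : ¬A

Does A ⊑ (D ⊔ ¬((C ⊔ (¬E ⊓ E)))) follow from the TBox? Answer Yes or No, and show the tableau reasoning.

1. A ⊑ (D ⊔ ¬((C ⊔ (¬E ⊓ E))))  ⇔  (A ⊓ (¬D ⊓ (C ⊔ (¬E ⊓ E)))) unsat w.r.t. T
   all branches close; clash {E, ¬E} at x₀
2. Hence A ⊑ (D ⊔ ¬((C ⊔ (¬E ⊓ E)))): entailed.

Yes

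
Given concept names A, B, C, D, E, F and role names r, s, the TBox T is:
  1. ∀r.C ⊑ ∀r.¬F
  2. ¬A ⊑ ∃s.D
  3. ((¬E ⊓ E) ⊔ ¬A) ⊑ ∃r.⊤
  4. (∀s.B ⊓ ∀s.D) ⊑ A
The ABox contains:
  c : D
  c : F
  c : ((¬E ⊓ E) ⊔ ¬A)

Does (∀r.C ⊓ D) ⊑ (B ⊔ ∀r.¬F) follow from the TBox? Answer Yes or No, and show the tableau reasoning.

Yes

1. (∀r.C ⊓ D) ⊑ (B ⊔ ∀r.¬F)  ⇔  ((∀r.C ⊓ D) ⊓ (¬B ⊓ ∃r.F)) unsat w.r.t. T
   all branches close; clash {F, ¬F} at an ∃-successor
2. Hence (∀r.C ⊓ D) ⊑ (B ⊔ ∀r.¬F): entailed.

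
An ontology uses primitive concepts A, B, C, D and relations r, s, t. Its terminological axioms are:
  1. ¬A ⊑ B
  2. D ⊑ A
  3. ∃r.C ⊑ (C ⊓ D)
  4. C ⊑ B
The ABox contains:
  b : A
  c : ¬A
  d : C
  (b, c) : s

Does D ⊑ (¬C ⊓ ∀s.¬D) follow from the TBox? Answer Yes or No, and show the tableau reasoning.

No

1. D ⊑ (¬C ⊓ ∀s.¬D)  ⇔  (D ⊓ (C ⊔ ∃s.D)) unsat w.r.t. T
   apply at x₀: D⊑A
   open: L(x₀) ⊇ {A, B, C, D, ∀r.¬C}
2. Hence D ⊑ (¬C ⊓ ∀s.¬D): not entailed.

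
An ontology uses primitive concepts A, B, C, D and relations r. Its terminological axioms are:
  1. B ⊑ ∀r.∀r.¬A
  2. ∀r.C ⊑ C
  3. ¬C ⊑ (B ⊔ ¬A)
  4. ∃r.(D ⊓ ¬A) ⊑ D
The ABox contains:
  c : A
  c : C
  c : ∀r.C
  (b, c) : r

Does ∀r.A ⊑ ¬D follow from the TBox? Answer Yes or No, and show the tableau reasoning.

No

1. ∀r.A ⊑ ¬D  ⇔  (∀r.A ⊓ D) unsat w.r.t. T
   open: L(x₀) ⊇ {C, D, ¬B, ∀r.A}
2. Hence ∀r.A ⊑ ¬D: not entailed.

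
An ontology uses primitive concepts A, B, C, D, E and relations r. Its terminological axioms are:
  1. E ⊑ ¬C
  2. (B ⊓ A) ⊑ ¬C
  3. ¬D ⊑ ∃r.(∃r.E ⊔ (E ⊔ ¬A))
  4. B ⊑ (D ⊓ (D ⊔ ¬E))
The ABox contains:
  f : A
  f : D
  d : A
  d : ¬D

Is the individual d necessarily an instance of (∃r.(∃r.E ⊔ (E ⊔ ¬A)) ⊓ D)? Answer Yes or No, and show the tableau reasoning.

1. d : (∃r.(∃r.E ⊔ (E ⊔ ¬A)) ⊓ D)?  L(d) = {A, ¬D} ∪ {(∀r.(∀r.¬E ⊓ (¬E ⊓ A)) ⊔ ¬D)}
   apply at d: ¬D⊑∃r.(∃r.E ⊔ (E ⊔ ¬A))
   open: L(d) ⊇ {A, ¬B, ¬D, ¬E, ∃r.(∃r.E ⊔ (E ⊔ ¬A))} (+ ∃-successors) — d ∉ (∃r.(∃r.E ⊔ (E ⊔ ¬A)) ⊓ D) possible
2. Hence d : (∃r.(∃r.E ⊔ (E ⊔ ¬A)) ⊓ D): not entailed.

No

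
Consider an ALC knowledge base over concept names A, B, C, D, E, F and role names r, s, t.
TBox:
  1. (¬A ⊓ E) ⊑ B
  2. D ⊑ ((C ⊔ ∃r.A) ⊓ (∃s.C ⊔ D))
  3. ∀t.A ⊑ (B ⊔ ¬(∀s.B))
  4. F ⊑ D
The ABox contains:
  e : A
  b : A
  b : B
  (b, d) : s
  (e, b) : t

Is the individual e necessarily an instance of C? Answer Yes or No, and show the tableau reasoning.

1. e : C?  L(e) = {A} ∪ {¬C}
   open: L(e) ⊇ {A, ¬C, ¬D, ¬F, ∃t.¬A} (+ ∃-successors) — e ∉ C possible
2. Hence e : C: not entailed.

No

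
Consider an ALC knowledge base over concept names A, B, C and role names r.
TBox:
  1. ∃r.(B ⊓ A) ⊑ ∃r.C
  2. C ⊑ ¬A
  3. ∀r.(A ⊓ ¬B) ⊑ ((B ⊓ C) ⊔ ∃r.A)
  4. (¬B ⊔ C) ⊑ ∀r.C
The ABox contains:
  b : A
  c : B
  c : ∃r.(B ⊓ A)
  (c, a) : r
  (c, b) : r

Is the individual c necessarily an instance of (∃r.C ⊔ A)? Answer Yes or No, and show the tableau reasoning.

Yes

1. c : (∃r.C ⊔ A)?  L(c) = {B, ∃r.(B ⊓ A)} ∪ {(∀r.¬C ⊓ ¬A)}
   clash {C, ¬C} at a — c ∈ (∃r.C ⊔ A)
2. Hence c : (∃r.C ⊔ A): entailed.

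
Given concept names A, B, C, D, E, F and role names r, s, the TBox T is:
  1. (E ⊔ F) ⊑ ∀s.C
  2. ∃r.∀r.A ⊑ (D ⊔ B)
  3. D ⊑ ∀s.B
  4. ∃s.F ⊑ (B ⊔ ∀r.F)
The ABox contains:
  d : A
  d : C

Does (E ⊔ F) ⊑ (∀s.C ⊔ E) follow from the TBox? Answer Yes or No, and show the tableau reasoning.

1. (E ⊔ F) ⊑ (∀s.C ⊔ E)  ⇔  ((E ⊔ F) ⊓ (∃s.¬C ⊓ ¬E)) unsat w.r.t. T
   all branches close; clash {C, ¬C} at an ∃-successor
2. Hence (E ⊔ F) ⊑ (∀s.C ⊔ E): entailed.

Yes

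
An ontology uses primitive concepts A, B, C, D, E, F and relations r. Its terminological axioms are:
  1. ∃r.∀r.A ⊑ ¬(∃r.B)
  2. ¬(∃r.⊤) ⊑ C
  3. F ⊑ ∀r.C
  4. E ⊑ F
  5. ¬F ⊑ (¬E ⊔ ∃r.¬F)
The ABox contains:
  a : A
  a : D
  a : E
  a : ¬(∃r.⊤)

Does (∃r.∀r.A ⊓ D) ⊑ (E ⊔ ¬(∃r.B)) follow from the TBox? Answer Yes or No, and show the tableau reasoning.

Yes

1. (∃r.∀r.A ⊓ D) ⊑ (E ⊔ ¬(∃r.B))  ⇔  ((∃r.∀r.A ⊓ D) ⊓ (¬E ⊓ ∃r.B)) unsat w.r.t. T
   all branches close; clash {B, ¬B} at an ∃-successor
2. Hence (∃r.∀r.A ⊓ D) ⊑ (E ⊔ ¬(∃r.B)): entailed.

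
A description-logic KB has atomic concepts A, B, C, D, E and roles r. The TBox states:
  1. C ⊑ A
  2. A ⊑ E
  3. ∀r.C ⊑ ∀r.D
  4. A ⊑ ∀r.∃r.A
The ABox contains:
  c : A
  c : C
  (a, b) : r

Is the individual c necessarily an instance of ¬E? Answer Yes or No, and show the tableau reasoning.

1. c : ¬E?  L(c) = {A, C} ∪ {E}
   apply at c: A⊑∀r.∃r.A
   open: L(c) ⊇ {A, C, E, ∀r.∃r.A, ∃r.¬C} (+ ∃-successors) — c ∉ ¬E possible
2. Hence c : ¬E: not entailed.

No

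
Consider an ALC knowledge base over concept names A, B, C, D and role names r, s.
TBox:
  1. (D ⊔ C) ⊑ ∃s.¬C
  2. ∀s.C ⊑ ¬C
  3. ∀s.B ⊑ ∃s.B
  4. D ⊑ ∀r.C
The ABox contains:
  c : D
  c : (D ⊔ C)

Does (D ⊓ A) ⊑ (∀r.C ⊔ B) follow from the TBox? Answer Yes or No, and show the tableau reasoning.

1. (D ⊓ A) ⊑ (∀r.C ⊔ B)  ⇔  ((D ⊓ A) ⊓ (∃r.¬C ⊓ ¬B)) unsat w.r.t. T
   all branches close; clash {C, ¬C} at an ∃-successor
2. Hence (D ⊓ A) ⊑ (∀r.C ⊔ B): entailed.

Yes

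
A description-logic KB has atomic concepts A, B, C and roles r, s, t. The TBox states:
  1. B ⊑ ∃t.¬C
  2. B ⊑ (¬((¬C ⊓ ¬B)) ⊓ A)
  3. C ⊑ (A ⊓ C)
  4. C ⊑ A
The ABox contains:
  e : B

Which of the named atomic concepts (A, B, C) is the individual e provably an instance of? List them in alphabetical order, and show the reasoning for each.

1. e : A?  L(e) = {B} ∪ {¬A}
   clash {A, ¬A} at e — e ∈ A
2. e : B?  L(e) = {B} ∪ {¬B}
   clash {B, ¬B} at e — e ∈ B
3. e : C?  L(e) = {B} ∪ {¬C}
   apply at e: B⊑∃t.¬C; B⊑(¬((¬C ⊓ ¬B)) ⊓ A)
   open: L(e) ⊇ {A, B, ¬C, ∃t.¬C} (+ ∃-successors) — e ∉ C possible
4. Entailed for e: {A, B}

{A, B}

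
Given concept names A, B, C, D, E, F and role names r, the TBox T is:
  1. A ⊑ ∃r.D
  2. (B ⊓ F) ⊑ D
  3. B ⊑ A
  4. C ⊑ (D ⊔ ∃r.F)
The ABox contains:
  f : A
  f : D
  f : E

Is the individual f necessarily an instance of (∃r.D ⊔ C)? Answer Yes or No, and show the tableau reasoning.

Yes

1. f : (∃r.D ⊔ C)?  L(f) = {A, D, E} ∪ {(∀r.¬D ⊓ ¬C)}
   clash {D, ¬D} at an ∃-successor — f ∈ (∃r.D ⊔ C)
2. Hence f : (∃r.D ⊔ C): entailed.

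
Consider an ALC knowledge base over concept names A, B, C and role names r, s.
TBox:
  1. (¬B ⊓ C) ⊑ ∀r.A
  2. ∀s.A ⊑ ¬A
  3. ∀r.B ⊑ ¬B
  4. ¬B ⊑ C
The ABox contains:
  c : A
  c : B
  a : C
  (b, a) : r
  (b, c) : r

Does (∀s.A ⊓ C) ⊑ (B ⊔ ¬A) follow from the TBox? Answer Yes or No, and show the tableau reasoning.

1. (∀s.A ⊓ C) ⊑ (B ⊔ ¬A)  ⇔  ((∀s.A ⊓ C) ⊓ (¬B ⊓ A)) unsat w.r.t. T
   all branches close; clash {A, ¬A} at x₀
2. Hence (∀s.A ⊓ C) ⊑ (B ⊔ ¬A): entailed.

Yes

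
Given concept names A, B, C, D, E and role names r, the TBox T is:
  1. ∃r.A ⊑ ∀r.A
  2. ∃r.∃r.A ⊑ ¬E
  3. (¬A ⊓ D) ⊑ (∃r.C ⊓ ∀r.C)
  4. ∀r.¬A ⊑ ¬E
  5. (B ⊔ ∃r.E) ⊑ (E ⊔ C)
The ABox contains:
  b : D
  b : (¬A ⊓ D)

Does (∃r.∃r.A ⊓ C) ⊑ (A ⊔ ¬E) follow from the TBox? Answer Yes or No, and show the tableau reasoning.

Yes

1. (∃r.∃r.A ⊓ C) ⊑ (A ⊔ ¬E)  ⇔  ((∃r.∃r.A ⊓ C) ⊓ (¬A ⊓ E)) unsat w.r.t. T
   all branches close; clash {E, ¬E} at x₀
2. Hence (∃r.∃r.A ⊓ C) ⊑ (A ⊔ ¬E): entailed.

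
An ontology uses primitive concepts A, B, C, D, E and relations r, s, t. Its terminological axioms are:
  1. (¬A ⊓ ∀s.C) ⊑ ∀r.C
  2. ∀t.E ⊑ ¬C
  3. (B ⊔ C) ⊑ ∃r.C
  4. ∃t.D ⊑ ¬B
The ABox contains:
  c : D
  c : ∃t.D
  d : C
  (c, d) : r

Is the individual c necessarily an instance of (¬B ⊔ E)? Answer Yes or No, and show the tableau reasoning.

Yes

1. c : (¬B ⊔ E)?  L(c) = {D, ∃t.D} ∪ {(B ⊓ ¬E)}
   clash {B, ¬B} at c — c ∈ (¬B ⊔ E)
2. Hence c : (¬B ⊔ E): entailed.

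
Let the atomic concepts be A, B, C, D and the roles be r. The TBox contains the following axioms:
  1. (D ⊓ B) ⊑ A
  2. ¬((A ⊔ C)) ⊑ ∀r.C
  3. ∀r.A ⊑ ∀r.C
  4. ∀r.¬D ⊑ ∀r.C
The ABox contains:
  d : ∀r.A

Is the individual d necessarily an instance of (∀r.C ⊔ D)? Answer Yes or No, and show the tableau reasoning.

1. d : (∀r.C ⊔ D)?  L(d) = {∀r.A} ∪ {(∃r.¬C ⊓ ¬D)}
   clash {C, ¬C} at an ∃-successor — d ∈ (∀r.C ⊔ D)
2. Hence d : (∀r.C ⊔ D): entailed.

Yes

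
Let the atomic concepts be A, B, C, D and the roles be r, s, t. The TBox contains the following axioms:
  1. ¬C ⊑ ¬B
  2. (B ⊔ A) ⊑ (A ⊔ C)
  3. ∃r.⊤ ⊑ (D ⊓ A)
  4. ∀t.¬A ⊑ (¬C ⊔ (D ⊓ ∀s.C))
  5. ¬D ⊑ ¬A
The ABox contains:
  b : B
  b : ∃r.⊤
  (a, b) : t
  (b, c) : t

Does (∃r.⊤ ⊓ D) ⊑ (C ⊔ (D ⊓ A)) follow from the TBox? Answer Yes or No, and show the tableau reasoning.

Yes

1. (∃r.⊤ ⊓ D) ⊑ (C ⊔ (D ⊓ A))  ⇔  ((∃r.⊤ ⊓ D) ⊓ (¬C ⊓ (¬D ⊔ ¬A))) unsat w.r.t. T
   all branches close; clash {A, ¬A} at x₀
2. Hence (∃r.⊤ ⊓ D) ⊑ (C ⊔ (D ⊓ A)): entailed.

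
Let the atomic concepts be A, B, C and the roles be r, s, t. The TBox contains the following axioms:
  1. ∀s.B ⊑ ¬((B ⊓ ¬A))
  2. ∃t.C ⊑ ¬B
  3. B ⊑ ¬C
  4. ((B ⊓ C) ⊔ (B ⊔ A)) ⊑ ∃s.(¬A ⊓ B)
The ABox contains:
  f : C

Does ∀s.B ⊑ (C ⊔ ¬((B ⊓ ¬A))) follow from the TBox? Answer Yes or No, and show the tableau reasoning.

Yes

1. ∀s.B ⊑ (C ⊔ ¬((B ⊓ ¬A)))  ⇔  (∀s.B ⊓ (¬C ⊓ (B ⊓ ¬A))) unsat w.r.t. T
   all branches close; clash {B, ¬B} at x₀
2. Hence ∀s.B ⊑ (C ⊔ ¬((B ⊓ ¬A))): entailed.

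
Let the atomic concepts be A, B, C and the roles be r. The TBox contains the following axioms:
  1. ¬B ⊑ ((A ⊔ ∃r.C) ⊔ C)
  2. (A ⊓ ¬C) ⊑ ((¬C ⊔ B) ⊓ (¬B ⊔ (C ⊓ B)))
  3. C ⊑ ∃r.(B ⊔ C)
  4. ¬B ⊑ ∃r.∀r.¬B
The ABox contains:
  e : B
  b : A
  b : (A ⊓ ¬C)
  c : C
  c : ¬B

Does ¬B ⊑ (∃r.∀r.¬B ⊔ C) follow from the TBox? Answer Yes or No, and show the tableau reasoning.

1. ¬B ⊑ (∃r.∀r.¬B ⊔ C)  ⇔  (¬B ⊓ (∀r.∃r.B ⊓ ¬C)) unsat w.r.t. T
   all branches close; clash {C, ¬C} at x₀
2. Hence ¬B ⊑ (∃r.∀r.¬B ⊔ C): entailed.

Yes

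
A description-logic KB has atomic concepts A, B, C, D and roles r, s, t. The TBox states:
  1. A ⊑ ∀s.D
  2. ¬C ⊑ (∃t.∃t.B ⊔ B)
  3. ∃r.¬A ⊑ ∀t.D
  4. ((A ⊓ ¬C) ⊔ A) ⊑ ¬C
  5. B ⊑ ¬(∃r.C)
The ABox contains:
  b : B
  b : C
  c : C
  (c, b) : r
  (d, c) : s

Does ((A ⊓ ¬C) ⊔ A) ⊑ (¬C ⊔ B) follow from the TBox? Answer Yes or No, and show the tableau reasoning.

Yes

1. ((A ⊓ ¬C) ⊔ A) ⊑ (¬C ⊔ B)  ⇔  (((A ⊓ ¬C) ⊔ A) ⊓ (C ⊓ ¬B)) unsat w.r.t. T
   all branches close; clash {C, ¬C} at x₀
2. Hence ((A ⊓ ¬C) ⊔ A) ⊑ (¬C ⊔ B): entailed.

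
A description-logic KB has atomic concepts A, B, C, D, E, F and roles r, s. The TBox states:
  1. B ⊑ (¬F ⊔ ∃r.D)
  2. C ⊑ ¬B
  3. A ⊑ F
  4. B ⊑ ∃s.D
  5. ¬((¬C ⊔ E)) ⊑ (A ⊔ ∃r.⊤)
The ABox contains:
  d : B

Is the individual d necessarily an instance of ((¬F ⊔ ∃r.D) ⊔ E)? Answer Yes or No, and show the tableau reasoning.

Yes

1. d : ((¬F ⊔ ∃r.D) ⊔ E)?  L(d) = {B} ∪ {((F ⊓ ∀r.¬D) ⊓ ¬E)}
   clash {B, ¬B} at d — d ∈ ((¬F ⊔ ∃r.D) ⊔ E)
2. Hence d : ((¬F ⊔ ∃r.D) ⊔ E): entailed.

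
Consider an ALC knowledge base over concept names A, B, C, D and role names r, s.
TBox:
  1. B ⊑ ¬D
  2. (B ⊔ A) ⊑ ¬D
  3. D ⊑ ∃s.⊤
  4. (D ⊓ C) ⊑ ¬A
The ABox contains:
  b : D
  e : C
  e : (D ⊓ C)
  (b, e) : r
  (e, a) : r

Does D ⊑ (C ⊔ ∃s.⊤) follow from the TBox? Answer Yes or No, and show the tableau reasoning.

1. D ⊑ (C ⊔ ∃s.⊤)  ⇔  (D ⊓ (¬C ⊓ ∀s.⊥)) unsat w.r.t. T
   all branches close; clash {D, ¬D} at x₀
2. Hence D ⊑ (C ⊔ ∃s.⊤): entailed.

Yes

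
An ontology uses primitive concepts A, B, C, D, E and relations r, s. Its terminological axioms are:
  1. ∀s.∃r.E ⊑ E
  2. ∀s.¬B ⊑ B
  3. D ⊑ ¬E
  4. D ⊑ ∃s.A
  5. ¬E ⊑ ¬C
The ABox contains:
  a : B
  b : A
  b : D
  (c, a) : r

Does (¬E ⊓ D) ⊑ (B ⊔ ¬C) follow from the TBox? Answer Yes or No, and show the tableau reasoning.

Yes

1. (¬E ⊓ D) ⊑ (B ⊔ ¬C)  ⇔  ((¬E ⊓ D) ⊓ (¬B ⊓ C)) unsat w.r.t. T
   all branches close; clash {C, ¬C} at x₀
2. Hence (¬E ⊓ D) ⊑ (B ⊔ ¬C): entailed.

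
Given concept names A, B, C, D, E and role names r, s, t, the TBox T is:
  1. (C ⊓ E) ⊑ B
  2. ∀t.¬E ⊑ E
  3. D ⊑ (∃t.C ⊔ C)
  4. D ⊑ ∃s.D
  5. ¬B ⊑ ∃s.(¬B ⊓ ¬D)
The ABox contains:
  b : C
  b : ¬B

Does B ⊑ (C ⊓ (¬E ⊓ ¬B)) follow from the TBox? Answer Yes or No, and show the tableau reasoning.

No

1. B ⊑ (C ⊓ (¬E ⊓ ¬B))  ⇔  (B ⊓ (¬C ⊔ (E ⊔ B))) unsat w.r.t. T
   open: L(x₀) ⊇ {B, ¬C, ¬D, ∃t.E} (+ ∃-successors)
2. Hence B ⊑ (C ⊓ (¬E ⊓ ¬B)): not entailed.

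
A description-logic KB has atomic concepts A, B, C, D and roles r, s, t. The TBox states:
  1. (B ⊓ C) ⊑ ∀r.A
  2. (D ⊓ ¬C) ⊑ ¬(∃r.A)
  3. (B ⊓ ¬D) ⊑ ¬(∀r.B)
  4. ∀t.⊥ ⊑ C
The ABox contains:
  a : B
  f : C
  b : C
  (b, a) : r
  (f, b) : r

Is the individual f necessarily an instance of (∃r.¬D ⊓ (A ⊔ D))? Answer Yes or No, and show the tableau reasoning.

1. f : (∃r.¬D ⊓ (A ⊔ D))?  L(f) = {C} ∪ {(∀r.D ⊔ (¬A ⊓ ¬D))}
   open: L(f) ⊇ {C, ¬B, ∀r.D} — f ∉ (∃r.¬D ⊓ (A ⊔ D)) possible
2. Hence f : (∃r.¬D ⊓ (A ⊔ D)): not entailed.

No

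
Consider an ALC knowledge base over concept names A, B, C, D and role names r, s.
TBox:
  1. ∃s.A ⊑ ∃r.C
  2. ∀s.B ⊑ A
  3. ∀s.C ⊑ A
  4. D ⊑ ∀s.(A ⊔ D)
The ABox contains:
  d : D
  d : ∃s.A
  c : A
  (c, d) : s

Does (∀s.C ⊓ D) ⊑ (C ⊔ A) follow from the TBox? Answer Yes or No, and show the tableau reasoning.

Yes

1. (∀s.C ⊓ D) ⊑ (C ⊔ A)  ⇔  ((∀s.C ⊓ D) ⊓ (¬C ⊓ ¬A)) unsat w.r.t. T
   all branches close; clash {A, ¬A} at x₀
2. Hence (∀s.C ⊓ D) ⊑ (C ⊔ A): entailed.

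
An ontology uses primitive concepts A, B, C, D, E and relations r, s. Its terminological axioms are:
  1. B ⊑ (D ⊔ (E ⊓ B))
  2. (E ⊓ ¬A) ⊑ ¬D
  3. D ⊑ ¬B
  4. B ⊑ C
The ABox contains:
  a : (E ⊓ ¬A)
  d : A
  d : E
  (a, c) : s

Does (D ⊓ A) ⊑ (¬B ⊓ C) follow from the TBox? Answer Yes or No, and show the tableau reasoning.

1. (D ⊓ A) ⊑ (¬B ⊓ C)  ⇔  ((D ⊓ A) ⊓ (B ⊔ ¬C)) unsat w.r.t. T
   apply at x₀: D⊑¬B
   open: L(x₀) ⊇ {A, D, ¬B, ¬C}
2. Hence (D ⊓ A) ⊑ (¬B ⊓ C): not entailed.

No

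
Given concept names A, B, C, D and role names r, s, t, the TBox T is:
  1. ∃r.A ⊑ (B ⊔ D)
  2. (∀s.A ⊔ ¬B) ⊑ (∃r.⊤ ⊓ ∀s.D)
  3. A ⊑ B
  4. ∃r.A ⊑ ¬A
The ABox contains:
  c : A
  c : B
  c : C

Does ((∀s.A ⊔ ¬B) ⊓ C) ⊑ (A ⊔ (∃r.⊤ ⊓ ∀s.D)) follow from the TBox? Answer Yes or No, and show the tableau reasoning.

1. ((∀s.A ⊔ ¬B) ⊓ C) ⊑ (A ⊔ (∃r.⊤ ⊓ ∀s.D))  ⇔  (((∀s.A ⊔ ¬B) ⊓ C) ⊓ (¬A ⊓ (∀r.⊥ ⊔ ∃s.¬D))) unsat w.r.t. T
   all branches close; clash {D, ¬D} at an ∃-successor
2. Hence ((∀s.A ⊔ ¬B) ⊓ C) ⊑ (A ⊔ (∃r.⊤ ⊓ ∀s.D)): entailed.

Yes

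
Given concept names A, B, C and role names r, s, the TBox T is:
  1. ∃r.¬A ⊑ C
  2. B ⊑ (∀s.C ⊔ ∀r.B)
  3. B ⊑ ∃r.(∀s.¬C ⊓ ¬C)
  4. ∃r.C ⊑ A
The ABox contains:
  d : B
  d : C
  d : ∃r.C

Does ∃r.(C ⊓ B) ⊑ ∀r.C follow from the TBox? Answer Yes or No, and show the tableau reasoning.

No

1. ∃r.(C ⊓ B) ⊑ ∀r.C  ⇔  (∃r.(C ⊓ B) ⊓ ∃r.¬C) unsat w.r.t. T
   open: L(x₀) ⊇ {A, ¬B, ∀r.A, ∃r.(C ⊓ B), ∃r.¬C} (+ ∃-successors)
2. Hence ∃r.(C ⊓ B) ⊑ ∀r.C: not entailed.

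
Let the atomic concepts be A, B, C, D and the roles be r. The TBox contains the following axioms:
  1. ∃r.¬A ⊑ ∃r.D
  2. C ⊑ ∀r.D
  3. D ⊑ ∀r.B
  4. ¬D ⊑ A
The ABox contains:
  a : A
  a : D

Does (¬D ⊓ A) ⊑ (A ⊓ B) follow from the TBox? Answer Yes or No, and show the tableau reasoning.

No

1. (¬D ⊓ A) ⊑ (A ⊓ B)  ⇔  ((¬D ⊓ A) ⊓ (¬A ⊔ ¬B)) unsat w.r.t. T
   open: L(x₀) ⊇ {A, ¬B, ¬C, ¬D, ∀r.A}
2. Hence (¬D ⊓ A) ⊑ (A ⊓ B): not entailed.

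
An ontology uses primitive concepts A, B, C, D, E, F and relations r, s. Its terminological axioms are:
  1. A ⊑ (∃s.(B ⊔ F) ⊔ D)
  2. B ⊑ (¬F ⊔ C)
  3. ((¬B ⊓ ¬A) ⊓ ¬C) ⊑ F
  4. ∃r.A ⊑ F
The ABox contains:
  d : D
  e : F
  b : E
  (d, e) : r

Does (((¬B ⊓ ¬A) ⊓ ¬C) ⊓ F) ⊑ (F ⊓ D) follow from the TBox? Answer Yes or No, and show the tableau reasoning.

1. (((¬B ⊓ ¬A) ⊓ ¬C) ⊓ F) ⊑ (F ⊓ D)  ⇔  ((((¬B ⊓ ¬A) ⊓ ¬C) ⊓ F) ⊓ (¬F ⊔ ¬D)) unsat w.r.t. T
   open: L(x₀) ⊇ {F, ¬A, ¬B, ¬C, ¬D}
2. Hence (((¬B ⊓ ¬A) ⊓ ¬C) ⊓ F) ⊑ (F ⊓ D): not entailed.

No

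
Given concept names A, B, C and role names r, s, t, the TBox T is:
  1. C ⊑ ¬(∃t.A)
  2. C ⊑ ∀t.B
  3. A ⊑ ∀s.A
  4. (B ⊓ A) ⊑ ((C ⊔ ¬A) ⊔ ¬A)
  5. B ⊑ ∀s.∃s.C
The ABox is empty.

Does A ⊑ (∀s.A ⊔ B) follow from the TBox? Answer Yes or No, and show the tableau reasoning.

Yes

1. A ⊑ (∀s.A ⊔ B)  ⇔  (A ⊓ (∃s.¬A ⊓ ¬B)) unsat w.r.t. T
   all branches close; clash {A, ¬A} at x₀
2. Hence A ⊑ (∀s.A ⊔ B): entailed.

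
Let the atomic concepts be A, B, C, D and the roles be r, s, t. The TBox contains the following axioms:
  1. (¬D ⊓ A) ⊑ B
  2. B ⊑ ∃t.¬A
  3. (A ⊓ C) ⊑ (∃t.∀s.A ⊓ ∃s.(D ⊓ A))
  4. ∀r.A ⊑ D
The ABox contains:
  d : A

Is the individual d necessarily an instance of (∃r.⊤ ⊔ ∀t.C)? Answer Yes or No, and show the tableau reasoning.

No

1. d : (∃r.⊤ ⊔ ∀t.C)?  L(d) = {A} ∪ {(∀r.⊥ ⊓ ∃t.¬C)}
   open: L(d) ⊇ {A, D, ¬B, ¬C, ∀r.⊥, …} (+ ∃-successors) — d ∉ (∃r.⊤ ⊔ ∀t.C) possible
2. Hence d : (∃r.⊤ ⊔ ∀t.C): not entailed.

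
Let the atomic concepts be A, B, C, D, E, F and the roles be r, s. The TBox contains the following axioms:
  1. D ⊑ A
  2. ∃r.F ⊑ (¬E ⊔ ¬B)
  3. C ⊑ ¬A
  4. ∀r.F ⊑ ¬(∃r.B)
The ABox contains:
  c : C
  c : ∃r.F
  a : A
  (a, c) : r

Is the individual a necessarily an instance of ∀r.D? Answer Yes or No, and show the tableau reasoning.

No

1. a : ∀r.D?  L(a) = {A} ∪ {∃r.¬D}
   open: L(a) ⊇ {A, ¬C, ∀r.¬F, ∃r.¬D, ∃r.¬F} (+ ∃-successors) — a ∉ ∀r.D possible
2. Hence a : ∀r.D: not entailed.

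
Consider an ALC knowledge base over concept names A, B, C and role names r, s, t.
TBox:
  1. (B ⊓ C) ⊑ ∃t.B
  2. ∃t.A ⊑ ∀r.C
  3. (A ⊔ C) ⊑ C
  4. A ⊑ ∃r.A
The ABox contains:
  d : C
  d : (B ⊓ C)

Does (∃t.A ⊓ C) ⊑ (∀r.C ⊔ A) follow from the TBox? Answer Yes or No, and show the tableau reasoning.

Yes

1. (∃t.A ⊓ C) ⊑ (∀r.C ⊔ A)  ⇔  ((∃t.A ⊓ C) ⊓ (∃r.¬C ⊓ ¬A)) unsat w.r.t. T
   all branches close; clash {C, ¬C} at an ∃-successor
2. Hence (∃t.A ⊓ C) ⊑ (∀r.C ⊔ A): entailed.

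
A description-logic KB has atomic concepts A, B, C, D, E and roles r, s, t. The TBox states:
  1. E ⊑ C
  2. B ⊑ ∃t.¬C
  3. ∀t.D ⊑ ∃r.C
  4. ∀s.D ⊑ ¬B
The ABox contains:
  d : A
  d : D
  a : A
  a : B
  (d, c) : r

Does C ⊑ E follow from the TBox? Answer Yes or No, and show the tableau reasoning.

1. C ⊑ E  ⇔  (C ⊓ ¬E) unsat w.r.t. T
   open: L(x₀) ⊇ {C, ¬B, ¬E, ∃t.¬D} (+ ∃-successors)
2. Hence C ⊑ E: not entailed.

No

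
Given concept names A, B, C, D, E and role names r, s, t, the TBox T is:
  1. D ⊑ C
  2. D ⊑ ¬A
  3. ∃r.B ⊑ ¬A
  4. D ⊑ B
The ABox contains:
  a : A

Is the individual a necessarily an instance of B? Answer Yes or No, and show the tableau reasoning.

No

1. a : B?  L(a) = {A} ∪ {¬B}
   open: L(a) ⊇ {A, ¬B, ¬D, ∀r.¬B} — a ∉ B possible
2. Hence a : B: not entailed.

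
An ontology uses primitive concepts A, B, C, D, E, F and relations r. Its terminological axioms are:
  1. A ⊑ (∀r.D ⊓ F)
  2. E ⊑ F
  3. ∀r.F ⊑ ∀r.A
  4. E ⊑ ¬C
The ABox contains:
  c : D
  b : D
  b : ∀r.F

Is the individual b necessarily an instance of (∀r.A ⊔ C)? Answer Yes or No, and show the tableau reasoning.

Yes

1. b : (∀r.A ⊔ C)?  L(b) = {D, ∀r.F} ∪ {(∃r.¬A ⊓ ¬C)}
   clash {A, ¬A} at an ∃-successor — b ∈ (∀r.A ⊔ C)
2. Hence b : (∀r.A ⊔ C): entailed.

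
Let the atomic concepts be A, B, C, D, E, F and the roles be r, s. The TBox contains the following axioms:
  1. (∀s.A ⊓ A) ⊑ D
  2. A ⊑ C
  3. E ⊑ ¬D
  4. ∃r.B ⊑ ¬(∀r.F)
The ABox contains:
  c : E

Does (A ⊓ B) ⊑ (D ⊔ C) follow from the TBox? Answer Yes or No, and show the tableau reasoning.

1. (A ⊓ B) ⊑ (D ⊔ C)  ⇔  ((A ⊓ B) ⊓ (¬D ⊓ ¬C)) unsat w.r.t. T
   all branches close; clash {C, ¬C} at x₀
2. Hence (A ⊓ B) ⊑ (D ⊔ C): entailed.

Yes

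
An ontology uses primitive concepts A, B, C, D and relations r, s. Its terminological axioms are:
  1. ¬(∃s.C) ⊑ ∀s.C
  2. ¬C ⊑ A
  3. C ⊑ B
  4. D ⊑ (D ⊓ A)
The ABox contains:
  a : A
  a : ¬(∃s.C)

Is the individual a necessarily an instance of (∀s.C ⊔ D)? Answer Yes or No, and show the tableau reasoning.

1. a : (∀s.C ⊔ D)?  L(a) = {A, ¬(∃s.C)} ∪ {(∃s.¬C ⊓ ¬D)}
   clash {C, ¬C} at an ∃-successor — a ∈ (∀s.C ⊔ D)
2. Hence a : (∀s.C ⊔ D): entailed.

Yes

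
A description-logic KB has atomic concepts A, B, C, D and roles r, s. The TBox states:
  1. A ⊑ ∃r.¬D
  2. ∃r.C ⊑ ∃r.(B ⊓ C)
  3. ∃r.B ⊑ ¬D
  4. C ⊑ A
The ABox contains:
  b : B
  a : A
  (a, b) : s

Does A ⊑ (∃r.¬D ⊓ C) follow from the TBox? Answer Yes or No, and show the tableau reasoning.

No

1. A ⊑ (∃r.¬D ⊓ C)  ⇔  (A ⊓ (∀r.D ⊔ ¬C)) unsat w.r.t. T
   apply at x₀: A⊑∃r.¬D
   open: L(x₀) ⊇ {A, ¬C, ∀r.¬B, ∀r.¬C, ∃r.¬D} (+ ∃-successors)
2. Hence A ⊑ (∃r.¬D ⊓ C): not entailed.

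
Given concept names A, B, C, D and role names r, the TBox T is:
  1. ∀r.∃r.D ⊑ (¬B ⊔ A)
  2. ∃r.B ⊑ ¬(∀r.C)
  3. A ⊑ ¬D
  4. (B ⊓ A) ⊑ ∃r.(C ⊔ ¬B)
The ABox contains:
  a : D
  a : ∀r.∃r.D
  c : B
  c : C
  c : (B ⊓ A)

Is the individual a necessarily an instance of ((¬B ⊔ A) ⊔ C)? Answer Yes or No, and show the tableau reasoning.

1. a : ((¬B ⊔ A) ⊔ C)?  L(a) = {D, ∀r.∃r.D} ∪ {((B ⊓ ¬A) ⊓ ¬C)}
   clash {A, ¬A} at a — a ∈ ((¬B ⊔ A) ⊔ C)
2. Hence a : ((¬B ⊔ A) ⊔ C): entailed.

Yes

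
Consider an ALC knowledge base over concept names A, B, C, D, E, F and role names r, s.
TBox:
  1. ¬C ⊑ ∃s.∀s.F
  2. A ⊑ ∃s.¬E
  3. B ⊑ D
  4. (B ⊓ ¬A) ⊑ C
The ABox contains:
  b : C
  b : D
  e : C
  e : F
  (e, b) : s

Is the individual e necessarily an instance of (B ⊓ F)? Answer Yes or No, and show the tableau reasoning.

1. e : (B ⊓ F)?  L(e) = {C, F} ∪ {(¬B ⊔ ¬F)}
   open: L(e) ⊇ {C, F, ¬A, ¬B} — e ∉ (B ⊓ F) possible
2. Hence e : (B ⊓ F): not entailed.

No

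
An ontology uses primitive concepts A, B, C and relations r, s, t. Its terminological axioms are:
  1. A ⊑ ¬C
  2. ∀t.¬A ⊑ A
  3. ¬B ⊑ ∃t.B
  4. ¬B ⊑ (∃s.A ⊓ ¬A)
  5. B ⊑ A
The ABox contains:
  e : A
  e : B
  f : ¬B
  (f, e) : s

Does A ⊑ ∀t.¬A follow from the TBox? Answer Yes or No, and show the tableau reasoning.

No

1. A ⊑ ∀t.¬A  ⇔  (A ⊓ ∃t.A) unsat w.r.t. T
   apply at x₀: A⊑¬C
   open: L(x₀) ⊇ {A, B, ¬C, ∃t.A} (+ ∃-successors)
2. Hence A ⊑ ∀t.¬A: not entailed.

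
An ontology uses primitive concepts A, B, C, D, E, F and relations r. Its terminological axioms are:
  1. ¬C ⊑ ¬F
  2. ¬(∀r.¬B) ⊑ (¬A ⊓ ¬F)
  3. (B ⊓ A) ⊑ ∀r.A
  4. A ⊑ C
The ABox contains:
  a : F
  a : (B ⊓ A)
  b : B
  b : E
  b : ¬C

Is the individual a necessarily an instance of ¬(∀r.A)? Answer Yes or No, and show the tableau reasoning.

1. a : ¬(∀r.A)?  L(a) = {F, (B ⊓ A)} ∪ {∀r.A}
   apply at a: A⊑C
   open: L(a) ⊇ {A, B, C, F, ∀r.A, …} — a ∉ ¬(∀r.A) possible
2. Hence a : ¬(∀r.A): not entailed.

No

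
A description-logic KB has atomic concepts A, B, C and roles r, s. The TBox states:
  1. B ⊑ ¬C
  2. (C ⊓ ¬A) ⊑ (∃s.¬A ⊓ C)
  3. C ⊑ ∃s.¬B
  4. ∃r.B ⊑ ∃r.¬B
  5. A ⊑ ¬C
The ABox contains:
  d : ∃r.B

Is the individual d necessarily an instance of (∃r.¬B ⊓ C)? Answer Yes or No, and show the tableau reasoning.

No

1. d : (∃r.¬B ⊓ C)?  L(d) = {∃r.B} ∪ {(∀r.B ⊔ ¬C)}
   apply at d: ∃r.B⊑∃r.¬B
   open: L(d) ⊇ {¬A, ¬B, ¬C, ∃r.B, ∃r.¬B} (+ ∃-successors) — d ∉ (∃r.¬B ⊓ C) possible
2. Hence d : (∃r.¬B ⊓ C): not entailed.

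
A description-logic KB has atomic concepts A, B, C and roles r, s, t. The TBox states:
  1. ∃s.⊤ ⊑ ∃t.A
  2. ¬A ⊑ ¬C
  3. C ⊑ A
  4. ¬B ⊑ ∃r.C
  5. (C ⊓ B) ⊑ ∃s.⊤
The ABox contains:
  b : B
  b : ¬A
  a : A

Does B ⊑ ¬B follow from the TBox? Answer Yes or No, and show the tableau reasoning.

No

1. B ⊑ ¬B  ⇔  (B ⊓ B) unsat w.r.t. T
   open: L(x₀) ⊇ {A, B, ¬C, ∀s.⊥}
2. Hence B ⊑ ¬B: not entailed.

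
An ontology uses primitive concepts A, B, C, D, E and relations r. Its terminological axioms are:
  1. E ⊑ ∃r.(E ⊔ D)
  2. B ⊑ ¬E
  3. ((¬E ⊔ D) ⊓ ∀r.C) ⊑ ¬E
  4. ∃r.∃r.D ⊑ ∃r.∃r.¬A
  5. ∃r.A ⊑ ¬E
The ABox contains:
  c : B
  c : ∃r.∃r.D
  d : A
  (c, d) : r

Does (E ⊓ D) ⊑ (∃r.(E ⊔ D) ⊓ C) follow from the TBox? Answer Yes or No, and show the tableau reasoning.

No

1. (E ⊓ D) ⊑ (∃r.(E ⊔ D) ⊓ C)  ⇔  ((E ⊓ D) ⊓ (∀r.(¬E ⊓ ¬D) ⊔ ¬C)) unsat w.r.t. T
   apply at x₀: E⊑∃r.(E ⊔ D)
   open: L(x₀) ⊇ {D, E, ¬B, ¬C, ∀r.¬A, …} (+ ∃-successors)
2. Hence (E ⊓ D) ⊑ (∃r.(E ⊔ D) ⊓ C): not entailed.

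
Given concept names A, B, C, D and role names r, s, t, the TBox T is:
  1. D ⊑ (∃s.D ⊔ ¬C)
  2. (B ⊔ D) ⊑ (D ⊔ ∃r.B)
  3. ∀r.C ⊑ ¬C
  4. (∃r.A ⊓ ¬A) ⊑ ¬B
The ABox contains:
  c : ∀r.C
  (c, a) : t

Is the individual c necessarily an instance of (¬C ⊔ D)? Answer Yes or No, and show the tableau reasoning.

Yes

1. c : (¬C ⊔ D)?  L(c) = {∀r.C} ∪ {(C ⊓ ¬D)}
   clash {C, ¬C} at c — c ∈ (¬C ⊔ D)
2. Hence c : (¬C ⊔ D): entailed.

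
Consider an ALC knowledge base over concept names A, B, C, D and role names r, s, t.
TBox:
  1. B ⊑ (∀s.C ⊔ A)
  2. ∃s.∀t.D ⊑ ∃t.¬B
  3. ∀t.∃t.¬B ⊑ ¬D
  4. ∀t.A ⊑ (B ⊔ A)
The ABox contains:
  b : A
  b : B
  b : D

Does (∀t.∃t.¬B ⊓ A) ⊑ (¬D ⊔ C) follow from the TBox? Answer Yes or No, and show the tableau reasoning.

1. (∀t.∃t.¬B ⊓ A) ⊑ (¬D ⊔ C)  ⇔  ((∀t.∃t.¬B ⊓ A) ⊓ (D ⊓ ¬C)) unsat w.r.t. T
   all branches close; clash {D, ¬D} at x₀
2. Hence (∀t.∃t.¬B ⊓ A) ⊑ (¬D ⊔ C): entailed.

Yes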